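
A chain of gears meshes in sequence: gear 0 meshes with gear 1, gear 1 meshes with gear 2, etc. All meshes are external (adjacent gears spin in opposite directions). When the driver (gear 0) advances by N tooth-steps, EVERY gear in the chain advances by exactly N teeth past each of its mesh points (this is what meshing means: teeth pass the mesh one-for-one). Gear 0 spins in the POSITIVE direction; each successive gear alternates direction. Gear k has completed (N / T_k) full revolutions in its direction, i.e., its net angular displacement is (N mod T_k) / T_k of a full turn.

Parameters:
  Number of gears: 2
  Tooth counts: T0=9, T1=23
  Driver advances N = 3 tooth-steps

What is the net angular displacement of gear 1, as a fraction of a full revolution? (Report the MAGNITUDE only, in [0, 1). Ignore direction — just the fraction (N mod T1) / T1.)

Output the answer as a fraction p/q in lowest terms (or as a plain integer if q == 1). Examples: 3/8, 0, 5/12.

Chain of 2 gears, tooth counts: [9, 23]
  gear 0: T0=9, direction=positive, advance = 3 mod 9 = 3 teeth = 3/9 turn
  gear 1: T1=23, direction=negative, advance = 3 mod 23 = 3 teeth = 3/23 turn
Gear 1: 3 mod 23 = 3
Fraction = 3 / 23 = 3/23 (gcd(3,23)=1) = 3/23

Answer: 3/23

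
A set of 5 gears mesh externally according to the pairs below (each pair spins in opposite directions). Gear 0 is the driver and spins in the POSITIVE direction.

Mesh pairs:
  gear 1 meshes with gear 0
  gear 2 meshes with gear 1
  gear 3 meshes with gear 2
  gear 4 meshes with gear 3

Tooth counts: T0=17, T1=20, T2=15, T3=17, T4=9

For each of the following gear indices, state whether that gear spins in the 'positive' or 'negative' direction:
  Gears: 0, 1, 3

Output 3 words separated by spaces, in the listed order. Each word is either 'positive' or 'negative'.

Gear 0 (driver): positive (depth 0)
  gear 1: meshes with gear 0 -> depth 1 -> negative (opposite of gear 0)
  gear 2: meshes with gear 1 -> depth 2 -> positive (opposite of gear 1)
  gear 3: meshes with gear 2 -> depth 3 -> negative (opposite of gear 2)
  gear 4: meshes with gear 3 -> depth 4 -> positive (opposite of gear 3)
Queried indices 0, 1, 3 -> positive, negative, negative

Answer: positive negative negative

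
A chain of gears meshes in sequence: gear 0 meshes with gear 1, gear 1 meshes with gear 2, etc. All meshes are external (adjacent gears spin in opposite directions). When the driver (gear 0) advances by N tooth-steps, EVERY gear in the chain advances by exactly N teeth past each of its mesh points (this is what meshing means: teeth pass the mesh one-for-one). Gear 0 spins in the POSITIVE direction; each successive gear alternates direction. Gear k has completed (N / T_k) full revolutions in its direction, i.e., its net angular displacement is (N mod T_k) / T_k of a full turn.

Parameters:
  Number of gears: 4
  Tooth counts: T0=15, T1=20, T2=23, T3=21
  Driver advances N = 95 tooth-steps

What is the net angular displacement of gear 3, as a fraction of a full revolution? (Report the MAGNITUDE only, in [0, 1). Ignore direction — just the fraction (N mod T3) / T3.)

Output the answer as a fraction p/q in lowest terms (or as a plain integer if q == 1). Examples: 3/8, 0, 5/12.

Answer: 11/21

Derivation:
Chain of 4 gears, tooth counts: [15, 20, 23, 21]
  gear 0: T0=15, direction=positive, advance = 95 mod 15 = 5 teeth = 5/15 turn
  gear 1: T1=20, direction=negative, advance = 95 mod 20 = 15 teeth = 15/20 turn
  gear 2: T2=23, direction=positive, advance = 95 mod 23 = 3 teeth = 3/23 turn
  gear 3: T3=21, direction=negative, advance = 95 mod 21 = 11 teeth = 11/21 turn
Gear 3: 95 mod 21 = 11
Fraction = 11 / 21 = 11/21 (gcd(11,21)=1) = 11/21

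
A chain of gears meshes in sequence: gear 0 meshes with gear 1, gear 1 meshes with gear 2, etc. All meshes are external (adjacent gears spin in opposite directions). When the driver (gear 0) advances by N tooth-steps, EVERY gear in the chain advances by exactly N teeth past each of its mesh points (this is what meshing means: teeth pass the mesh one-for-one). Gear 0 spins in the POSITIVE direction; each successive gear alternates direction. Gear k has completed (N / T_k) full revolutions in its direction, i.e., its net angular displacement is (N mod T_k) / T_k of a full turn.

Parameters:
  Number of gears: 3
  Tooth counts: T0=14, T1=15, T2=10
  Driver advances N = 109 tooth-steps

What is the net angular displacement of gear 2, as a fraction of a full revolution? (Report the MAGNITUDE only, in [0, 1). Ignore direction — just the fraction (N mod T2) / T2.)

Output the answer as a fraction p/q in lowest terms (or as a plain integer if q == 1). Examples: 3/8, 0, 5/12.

Chain of 3 gears, tooth counts: [14, 15, 10]
  gear 0: T0=14, direction=positive, advance = 109 mod 14 = 11 teeth = 11/14 turn
  gear 1: T1=15, direction=negative, advance = 109 mod 15 = 4 teeth = 4/15 turn
  gear 2: T2=10, direction=positive, advance = 109 mod 10 = 9 teeth = 9/10 turn
Gear 2: 109 mod 10 = 9
Fraction = 9 / 10 = 9/10 (gcd(9,10)=1) = 9/10

Answer: 9/10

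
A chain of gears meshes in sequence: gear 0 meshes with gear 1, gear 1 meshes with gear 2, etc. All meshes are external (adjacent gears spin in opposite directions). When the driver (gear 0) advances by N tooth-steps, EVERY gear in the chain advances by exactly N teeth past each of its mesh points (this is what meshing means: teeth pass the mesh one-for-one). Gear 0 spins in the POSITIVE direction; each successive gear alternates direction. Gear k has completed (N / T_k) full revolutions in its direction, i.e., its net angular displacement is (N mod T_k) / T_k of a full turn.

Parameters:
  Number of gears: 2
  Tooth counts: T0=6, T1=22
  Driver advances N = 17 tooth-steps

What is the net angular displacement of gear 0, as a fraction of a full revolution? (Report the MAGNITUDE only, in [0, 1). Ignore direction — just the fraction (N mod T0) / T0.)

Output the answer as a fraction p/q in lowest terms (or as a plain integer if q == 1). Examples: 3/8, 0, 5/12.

Chain of 2 gears, tooth counts: [6, 22]
  gear 0: T0=6, direction=positive, advance = 17 mod 6 = 5 teeth = 5/6 turn
  gear 1: T1=22, direction=negative, advance = 17 mod 22 = 17 teeth = 17/22 turn
Gear 0: 17 mod 6 = 5
Fraction = 5 / 6 = 5/6 (gcd(5,6)=1) = 5/6

Answer: 5/6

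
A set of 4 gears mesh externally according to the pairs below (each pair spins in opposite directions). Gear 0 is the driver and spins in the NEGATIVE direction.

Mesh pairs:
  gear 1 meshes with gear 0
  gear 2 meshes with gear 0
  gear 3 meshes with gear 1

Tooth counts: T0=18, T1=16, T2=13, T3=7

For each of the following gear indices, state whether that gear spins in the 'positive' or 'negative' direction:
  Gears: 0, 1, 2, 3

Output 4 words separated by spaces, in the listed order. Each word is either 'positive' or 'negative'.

Gear 0 (driver): negative (depth 0)
  gear 1: meshes with gear 0 -> depth 1 -> positive (opposite of gear 0)
  gear 2: meshes with gear 0 -> depth 1 -> positive (opposite of gear 0)
  gear 3: meshes with gear 1 -> depth 2 -> negative (opposite of gear 1)
Queried indices 0, 1, 2, 3 -> negative, positive, positive, negative

Answer: negative positive positive negative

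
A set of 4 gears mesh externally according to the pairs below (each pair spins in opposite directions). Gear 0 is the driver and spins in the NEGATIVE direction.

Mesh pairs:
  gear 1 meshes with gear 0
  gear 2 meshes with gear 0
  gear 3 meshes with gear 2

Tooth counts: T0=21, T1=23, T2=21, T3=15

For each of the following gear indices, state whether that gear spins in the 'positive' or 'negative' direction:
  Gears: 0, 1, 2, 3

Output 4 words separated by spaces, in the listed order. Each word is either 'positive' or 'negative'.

Gear 0 (driver): negative (depth 0)
  gear 1: meshes with gear 0 -> depth 1 -> positive (opposite of gear 0)
  gear 2: meshes with gear 0 -> depth 1 -> positive (opposite of gear 0)
  gear 3: meshes with gear 2 -> depth 2 -> negative (opposite of gear 2)
Queried indices 0, 1, 2, 3 -> negative, positive, positive, negative

Answer: negative positive positive negative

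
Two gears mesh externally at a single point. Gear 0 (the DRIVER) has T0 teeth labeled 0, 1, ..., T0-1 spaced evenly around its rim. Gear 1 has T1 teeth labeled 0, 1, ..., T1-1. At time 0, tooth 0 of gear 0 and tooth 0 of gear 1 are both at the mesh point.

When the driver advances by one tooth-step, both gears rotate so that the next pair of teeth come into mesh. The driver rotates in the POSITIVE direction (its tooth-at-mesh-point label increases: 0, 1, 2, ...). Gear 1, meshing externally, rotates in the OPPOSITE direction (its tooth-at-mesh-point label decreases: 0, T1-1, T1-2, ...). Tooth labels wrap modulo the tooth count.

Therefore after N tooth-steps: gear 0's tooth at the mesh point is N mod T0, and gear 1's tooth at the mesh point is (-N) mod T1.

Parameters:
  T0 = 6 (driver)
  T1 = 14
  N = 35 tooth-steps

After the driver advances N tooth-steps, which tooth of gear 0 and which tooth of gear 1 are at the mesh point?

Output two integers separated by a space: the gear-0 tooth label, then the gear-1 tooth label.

Gear 0 (driver, T0=6): tooth at mesh = N mod T0
  35 = 5 * 6 + 5, so 35 mod 6 = 5
  gear 0 tooth = 5
Gear 1 (driven, T1=14): tooth at mesh = (-N) mod T1
  35 = 2 * 14 + 7, so 35 mod 14 = 7
  (-35) mod 14 = (-7) mod 14 = 14 - 7 = 7
Mesh after 35 steps: gear-0 tooth 5 meets gear-1 tooth 7

Answer: 5 7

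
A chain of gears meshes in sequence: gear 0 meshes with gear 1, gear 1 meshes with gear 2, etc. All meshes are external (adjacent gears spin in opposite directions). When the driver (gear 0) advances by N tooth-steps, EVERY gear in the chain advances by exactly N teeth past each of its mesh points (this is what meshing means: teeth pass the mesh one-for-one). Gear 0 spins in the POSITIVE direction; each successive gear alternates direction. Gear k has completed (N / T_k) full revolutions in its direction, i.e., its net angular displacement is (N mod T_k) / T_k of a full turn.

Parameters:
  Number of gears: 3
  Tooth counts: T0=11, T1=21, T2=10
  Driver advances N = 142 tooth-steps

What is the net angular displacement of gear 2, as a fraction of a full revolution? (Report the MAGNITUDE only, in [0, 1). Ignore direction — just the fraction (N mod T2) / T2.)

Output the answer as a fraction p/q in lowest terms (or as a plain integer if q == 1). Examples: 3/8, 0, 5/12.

Answer: 1/5

Derivation:
Chain of 3 gears, tooth counts: [11, 21, 10]
  gear 0: T0=11, direction=positive, advance = 142 mod 11 = 10 teeth = 10/11 turn
  gear 1: T1=21, direction=negative, advance = 142 mod 21 = 16 teeth = 16/21 turn
  gear 2: T2=10, direction=positive, advance = 142 mod 10 = 2 teeth = 2/10 turn
Gear 2: 142 mod 10 = 2
Fraction = 2 / 10 = 1/5 (gcd(2,10)=2) = 1/5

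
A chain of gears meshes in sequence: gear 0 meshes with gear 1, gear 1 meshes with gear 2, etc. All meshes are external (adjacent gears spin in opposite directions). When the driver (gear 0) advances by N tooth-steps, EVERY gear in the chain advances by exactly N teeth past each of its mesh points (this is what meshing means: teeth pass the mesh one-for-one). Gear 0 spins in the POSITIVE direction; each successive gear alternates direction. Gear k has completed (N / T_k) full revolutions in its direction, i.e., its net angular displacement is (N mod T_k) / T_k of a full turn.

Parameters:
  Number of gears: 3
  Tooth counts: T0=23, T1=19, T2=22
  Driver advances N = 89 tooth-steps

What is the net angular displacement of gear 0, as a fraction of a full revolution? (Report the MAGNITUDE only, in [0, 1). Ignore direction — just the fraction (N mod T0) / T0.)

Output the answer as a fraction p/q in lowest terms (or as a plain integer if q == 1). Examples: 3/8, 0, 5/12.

Answer: 20/23

Derivation:
Chain of 3 gears, tooth counts: [23, 19, 22]
  gear 0: T0=23, direction=positive, advance = 89 mod 23 = 20 teeth = 20/23 turn
  gear 1: T1=19, direction=negative, advance = 89 mod 19 = 13 teeth = 13/19 turn
  gear 2: T2=22, direction=positive, advance = 89 mod 22 = 1 teeth = 1/22 turn
Gear 0: 89 mod 23 = 20
Fraction = 20 / 23 = 20/23 (gcd(20,23)=1) = 20/23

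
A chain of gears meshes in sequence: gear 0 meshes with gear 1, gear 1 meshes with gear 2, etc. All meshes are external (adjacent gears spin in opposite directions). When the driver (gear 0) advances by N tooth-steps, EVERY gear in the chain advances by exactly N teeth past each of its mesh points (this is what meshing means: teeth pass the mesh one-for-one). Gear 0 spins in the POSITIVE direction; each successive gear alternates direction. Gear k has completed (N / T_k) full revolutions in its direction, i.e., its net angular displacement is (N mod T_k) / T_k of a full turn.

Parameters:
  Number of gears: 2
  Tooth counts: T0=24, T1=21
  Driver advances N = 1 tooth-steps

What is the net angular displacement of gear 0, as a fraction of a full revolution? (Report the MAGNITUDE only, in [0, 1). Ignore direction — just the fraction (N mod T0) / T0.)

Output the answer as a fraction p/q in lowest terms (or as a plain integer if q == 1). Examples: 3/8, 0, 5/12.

Chain of 2 gears, tooth counts: [24, 21]
  gear 0: T0=24, direction=positive, advance = 1 mod 24 = 1 teeth = 1/24 turn
  gear 1: T1=21, direction=negative, advance = 1 mod 21 = 1 teeth = 1/21 turn
Gear 0: 1 mod 24 = 1
Fraction = 1 / 24 = 1/24 (gcd(1,24)=1) = 1/24

Answer: 1/24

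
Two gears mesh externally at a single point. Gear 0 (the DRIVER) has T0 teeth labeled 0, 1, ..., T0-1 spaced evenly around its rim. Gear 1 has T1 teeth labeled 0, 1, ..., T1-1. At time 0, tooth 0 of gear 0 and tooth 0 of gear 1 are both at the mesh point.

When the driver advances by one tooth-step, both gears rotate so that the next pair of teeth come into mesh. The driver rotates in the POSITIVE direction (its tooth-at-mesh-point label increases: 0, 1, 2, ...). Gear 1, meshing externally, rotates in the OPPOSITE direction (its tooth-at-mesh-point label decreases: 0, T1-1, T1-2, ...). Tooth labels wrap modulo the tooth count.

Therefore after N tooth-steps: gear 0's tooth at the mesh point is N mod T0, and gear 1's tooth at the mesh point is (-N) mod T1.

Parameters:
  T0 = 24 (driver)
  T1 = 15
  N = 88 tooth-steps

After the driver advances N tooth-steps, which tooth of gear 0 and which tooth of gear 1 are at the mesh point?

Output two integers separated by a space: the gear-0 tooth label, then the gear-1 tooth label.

Answer: 16 2

Derivation:
Gear 0 (driver, T0=24): tooth at mesh = N mod T0
  88 = 3 * 24 + 16, so 88 mod 24 = 16
  gear 0 tooth = 16
Gear 1 (driven, T1=15): tooth at mesh = (-N) mod T1
  88 = 5 * 15 + 13, so 88 mod 15 = 13
  (-88) mod 15 = (-13) mod 15 = 15 - 13 = 2
Mesh after 88 steps: gear-0 tooth 16 meets gear-1 tooth 2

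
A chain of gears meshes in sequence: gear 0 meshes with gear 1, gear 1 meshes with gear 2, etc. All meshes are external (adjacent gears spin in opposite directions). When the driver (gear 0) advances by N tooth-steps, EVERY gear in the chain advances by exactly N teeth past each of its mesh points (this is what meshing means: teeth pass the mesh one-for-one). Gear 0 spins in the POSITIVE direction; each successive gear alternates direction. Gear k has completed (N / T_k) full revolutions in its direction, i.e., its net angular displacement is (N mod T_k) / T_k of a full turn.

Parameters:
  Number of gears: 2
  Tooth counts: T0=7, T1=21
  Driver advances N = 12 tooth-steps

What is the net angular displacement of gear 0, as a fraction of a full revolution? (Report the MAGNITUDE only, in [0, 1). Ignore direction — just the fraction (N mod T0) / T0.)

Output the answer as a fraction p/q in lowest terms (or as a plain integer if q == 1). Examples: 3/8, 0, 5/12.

Answer: 5/7

Derivation:
Chain of 2 gears, tooth counts: [7, 21]
  gear 0: T0=7, direction=positive, advance = 12 mod 7 = 5 teeth = 5/7 turn
  gear 1: T1=21, direction=negative, advance = 12 mod 21 = 12 teeth = 12/21 turn
Gear 0: 12 mod 7 = 5
Fraction = 5 / 7 = 5/7 (gcd(5,7)=1) = 5/7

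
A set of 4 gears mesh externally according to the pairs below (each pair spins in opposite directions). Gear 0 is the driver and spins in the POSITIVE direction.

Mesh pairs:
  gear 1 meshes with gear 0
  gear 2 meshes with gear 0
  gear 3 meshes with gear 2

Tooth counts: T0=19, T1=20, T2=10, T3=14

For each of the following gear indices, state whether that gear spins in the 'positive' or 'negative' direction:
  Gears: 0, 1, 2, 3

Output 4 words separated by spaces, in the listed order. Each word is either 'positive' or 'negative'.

Answer: positive negative negative positive

Derivation:
Gear 0 (driver): positive (depth 0)
  gear 1: meshes with gear 0 -> depth 1 -> negative (opposite of gear 0)
  gear 2: meshes with gear 0 -> depth 1 -> negative (opposite of gear 0)
  gear 3: meshes with gear 2 -> depth 2 -> positive (opposite of gear 2)
Queried indices 0, 1, 2, 3 -> positive, negative, negative, positive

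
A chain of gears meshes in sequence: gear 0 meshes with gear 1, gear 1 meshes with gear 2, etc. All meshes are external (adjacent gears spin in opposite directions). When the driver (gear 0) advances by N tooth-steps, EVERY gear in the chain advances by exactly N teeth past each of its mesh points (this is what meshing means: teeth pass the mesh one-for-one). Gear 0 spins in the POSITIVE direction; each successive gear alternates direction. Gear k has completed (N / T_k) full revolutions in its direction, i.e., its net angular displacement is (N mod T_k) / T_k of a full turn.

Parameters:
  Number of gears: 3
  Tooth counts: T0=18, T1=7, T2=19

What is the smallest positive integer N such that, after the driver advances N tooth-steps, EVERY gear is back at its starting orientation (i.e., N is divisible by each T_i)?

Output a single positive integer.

Answer: 2394

Derivation:
Gear k returns to start when N is a multiple of T_k.
All gears at start simultaneously when N is a common multiple of [18, 7, 19]; the smallest such N is lcm(18, 7, 19).
Start: lcm = T0 = 18
Fold in T1=7: gcd(18, 7) = 1; lcm(18, 7) = 18 * 7 / 1 = 126 / 1 = 126
Fold in T2=19: gcd(126, 19) = 1; lcm(126, 19) = 126 * 19 / 1 = 2394 / 1 = 2394
Full cycle length = 2394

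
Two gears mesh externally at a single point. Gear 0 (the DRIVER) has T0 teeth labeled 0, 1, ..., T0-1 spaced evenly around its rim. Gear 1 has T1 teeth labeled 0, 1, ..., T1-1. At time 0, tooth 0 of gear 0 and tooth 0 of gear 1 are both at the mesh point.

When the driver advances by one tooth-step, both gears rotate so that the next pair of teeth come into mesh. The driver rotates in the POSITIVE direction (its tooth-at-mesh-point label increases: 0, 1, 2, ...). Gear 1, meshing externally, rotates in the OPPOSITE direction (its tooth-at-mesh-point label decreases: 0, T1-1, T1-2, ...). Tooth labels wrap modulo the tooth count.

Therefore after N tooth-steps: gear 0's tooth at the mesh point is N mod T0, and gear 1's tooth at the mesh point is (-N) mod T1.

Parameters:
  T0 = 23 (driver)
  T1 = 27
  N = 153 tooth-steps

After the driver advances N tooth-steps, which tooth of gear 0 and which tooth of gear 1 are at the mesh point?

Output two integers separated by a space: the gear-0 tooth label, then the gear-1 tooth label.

Gear 0 (driver, T0=23): tooth at mesh = N mod T0
  153 = 6 * 23 + 15, so 153 mod 23 = 15
  gear 0 tooth = 15
Gear 1 (driven, T1=27): tooth at mesh = (-N) mod T1
  153 = 5 * 27 + 18, so 153 mod 27 = 18
  (-153) mod 27 = (-18) mod 27 = 27 - 18 = 9
Mesh after 153 steps: gear-0 tooth 15 meets gear-1 tooth 9

Answer: 15 9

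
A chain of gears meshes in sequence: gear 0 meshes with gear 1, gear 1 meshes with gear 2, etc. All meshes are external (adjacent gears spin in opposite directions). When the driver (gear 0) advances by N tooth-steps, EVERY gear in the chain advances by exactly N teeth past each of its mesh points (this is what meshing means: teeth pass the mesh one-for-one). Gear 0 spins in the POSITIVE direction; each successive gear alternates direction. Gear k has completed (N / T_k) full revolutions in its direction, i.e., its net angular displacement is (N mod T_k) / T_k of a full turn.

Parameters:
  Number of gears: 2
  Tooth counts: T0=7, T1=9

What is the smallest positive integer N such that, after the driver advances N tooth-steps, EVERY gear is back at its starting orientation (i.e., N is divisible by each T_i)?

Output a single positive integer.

Answer: 63

Derivation:
Gear k returns to start when N is a multiple of T_k.
All gears at start simultaneously when N is a common multiple of [7, 9]; the smallest such N is lcm(7, 9).
Start: lcm = T0 = 7
Fold in T1=9: gcd(7, 9) = 1; lcm(7, 9) = 7 * 9 / 1 = 63 / 1 = 63
Full cycle length = 63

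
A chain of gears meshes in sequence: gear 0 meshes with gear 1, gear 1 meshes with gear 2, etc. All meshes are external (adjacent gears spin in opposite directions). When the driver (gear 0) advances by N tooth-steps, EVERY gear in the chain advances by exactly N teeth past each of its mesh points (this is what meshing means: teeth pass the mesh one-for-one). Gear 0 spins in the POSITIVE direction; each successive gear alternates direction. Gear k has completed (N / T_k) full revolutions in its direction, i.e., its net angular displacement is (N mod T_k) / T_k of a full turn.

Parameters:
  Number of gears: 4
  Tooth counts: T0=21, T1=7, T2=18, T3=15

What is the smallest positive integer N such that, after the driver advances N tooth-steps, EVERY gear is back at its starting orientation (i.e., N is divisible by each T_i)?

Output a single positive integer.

Answer: 630

Derivation:
Gear k returns to start when N is a multiple of T_k.
All gears at start simultaneously when N is a common multiple of [21, 7, 18, 15]; the smallest such N is lcm(21, 7, 18, 15).
Start: lcm = T0 = 21
Fold in T1=7: gcd(21, 7) = 7; lcm(21, 7) = 21 * 7 / 7 = 147 / 7 = 21
Fold in T2=18: gcd(21, 18) = 3; lcm(21, 18) = 21 * 18 / 3 = 378 / 3 = 126
Fold in T3=15: gcd(126, 15) = 3; lcm(126, 15) = 126 * 15 / 3 = 1890 / 3 = 630
Full cycle length = 630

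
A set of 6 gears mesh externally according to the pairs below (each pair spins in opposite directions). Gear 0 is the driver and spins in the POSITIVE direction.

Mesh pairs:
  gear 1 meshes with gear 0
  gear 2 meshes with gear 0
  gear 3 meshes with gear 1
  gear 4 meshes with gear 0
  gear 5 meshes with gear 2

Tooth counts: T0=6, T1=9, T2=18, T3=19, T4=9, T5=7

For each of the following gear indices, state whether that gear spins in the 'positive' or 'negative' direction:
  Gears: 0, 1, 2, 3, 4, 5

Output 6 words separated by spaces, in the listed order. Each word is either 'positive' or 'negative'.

Gear 0 (driver): positive (depth 0)
  gear 1: meshes with gear 0 -> depth 1 -> negative (opposite of gear 0)
  gear 2: meshes with gear 0 -> depth 1 -> negative (opposite of gear 0)
  gear 3: meshes with gear 1 -> depth 2 -> positive (opposite of gear 1)
  gear 4: meshes with gear 0 -> depth 1 -> negative (opposite of gear 0)
  gear 5: meshes with gear 2 -> depth 2 -> positive (opposite of gear 2)
Queried indices 0, 1, 2, 3, 4, 5 -> positive, negative, negative, positive, negative, positive

Answer: positive negative negative positive negative positive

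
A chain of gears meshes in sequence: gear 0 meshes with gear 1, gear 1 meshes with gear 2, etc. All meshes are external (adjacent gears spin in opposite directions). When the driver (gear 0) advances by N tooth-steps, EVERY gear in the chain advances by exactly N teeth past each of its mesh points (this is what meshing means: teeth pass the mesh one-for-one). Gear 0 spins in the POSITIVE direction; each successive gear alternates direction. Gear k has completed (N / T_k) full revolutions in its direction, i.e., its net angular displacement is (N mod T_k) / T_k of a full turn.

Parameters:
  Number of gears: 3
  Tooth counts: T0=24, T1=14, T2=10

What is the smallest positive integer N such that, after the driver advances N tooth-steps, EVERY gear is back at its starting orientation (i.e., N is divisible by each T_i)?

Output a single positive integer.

Answer: 840

Derivation:
Gear k returns to start when N is a multiple of T_k.
All gears at start simultaneously when N is a common multiple of [24, 14, 10]; the smallest such N is lcm(24, 14, 10).
Start: lcm = T0 = 24
Fold in T1=14: gcd(24, 14) = 2; lcm(24, 14) = 24 * 14 / 2 = 336 / 2 = 168
Fold in T2=10: gcd(168, 10) = 2; lcm(168, 10) = 168 * 10 / 2 = 1680 / 2 = 840
Full cycle length = 840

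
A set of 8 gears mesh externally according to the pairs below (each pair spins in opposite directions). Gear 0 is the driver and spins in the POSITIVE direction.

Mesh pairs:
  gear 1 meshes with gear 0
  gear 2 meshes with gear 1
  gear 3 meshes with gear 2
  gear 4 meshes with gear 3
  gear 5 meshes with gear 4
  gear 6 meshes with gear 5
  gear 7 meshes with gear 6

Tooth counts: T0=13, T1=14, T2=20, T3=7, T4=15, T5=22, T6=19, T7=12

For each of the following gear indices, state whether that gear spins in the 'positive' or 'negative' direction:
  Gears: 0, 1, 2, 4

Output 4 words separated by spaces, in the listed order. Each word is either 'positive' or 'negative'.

Gear 0 (driver): positive (depth 0)
  gear 1: meshes with gear 0 -> depth 1 -> negative (opposite of gear 0)
  gear 2: meshes with gear 1 -> depth 2 -> positive (opposite of gear 1)
  gear 3: meshes with gear 2 -> depth 3 -> negative (opposite of gear 2)
  gear 4: meshes with gear 3 -> depth 4 -> positive (opposite of gear 3)
  gear 5: meshes with gear 4 -> depth 5 -> negative (opposite of gear 4)
  gear 6: meshes with gear 5 -> depth 6 -> positive (opposite of gear 5)
  gear 7: meshes with gear 6 -> depth 7 -> negative (opposite of gear 6)
Queried indices 0, 1, 2, 4 -> positive, negative, positive, positive

Answer: positive negative positive positive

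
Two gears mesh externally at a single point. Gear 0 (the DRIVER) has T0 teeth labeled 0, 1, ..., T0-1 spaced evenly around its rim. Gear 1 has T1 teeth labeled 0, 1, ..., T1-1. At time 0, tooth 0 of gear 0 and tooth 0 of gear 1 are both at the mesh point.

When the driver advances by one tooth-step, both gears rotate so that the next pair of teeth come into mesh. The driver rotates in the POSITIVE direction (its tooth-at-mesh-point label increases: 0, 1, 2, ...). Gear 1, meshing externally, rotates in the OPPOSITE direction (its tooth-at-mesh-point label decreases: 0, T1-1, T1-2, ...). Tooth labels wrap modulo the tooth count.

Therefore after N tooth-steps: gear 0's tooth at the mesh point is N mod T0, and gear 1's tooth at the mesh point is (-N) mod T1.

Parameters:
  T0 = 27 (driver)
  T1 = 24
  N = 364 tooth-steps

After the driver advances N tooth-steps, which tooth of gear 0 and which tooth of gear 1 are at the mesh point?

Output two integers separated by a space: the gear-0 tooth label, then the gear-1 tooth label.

Gear 0 (driver, T0=27): tooth at mesh = N mod T0
  364 = 13 * 27 + 13, so 364 mod 27 = 13
  gear 0 tooth = 13
Gear 1 (driven, T1=24): tooth at mesh = (-N) mod T1
  364 = 15 * 24 + 4, so 364 mod 24 = 4
  (-364) mod 24 = (-4) mod 24 = 24 - 4 = 20
Mesh after 364 steps: gear-0 tooth 13 meets gear-1 tooth 20

Answer: 13 20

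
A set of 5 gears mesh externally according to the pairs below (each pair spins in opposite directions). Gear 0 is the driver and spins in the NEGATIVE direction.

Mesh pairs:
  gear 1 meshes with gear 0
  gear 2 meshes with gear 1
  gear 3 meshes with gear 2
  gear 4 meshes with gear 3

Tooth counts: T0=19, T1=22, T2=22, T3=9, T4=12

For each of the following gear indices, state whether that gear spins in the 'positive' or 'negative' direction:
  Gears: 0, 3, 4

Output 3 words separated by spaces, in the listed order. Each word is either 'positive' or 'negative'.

Gear 0 (driver): negative (depth 0)
  gear 1: meshes with gear 0 -> depth 1 -> positive (opposite of gear 0)
  gear 2: meshes with gear 1 -> depth 2 -> negative (opposite of gear 1)
  gear 3: meshes with gear 2 -> depth 3 -> positive (opposite of gear 2)
  gear 4: meshes with gear 3 -> depth 4 -> negative (opposite of gear 3)
Queried indices 0, 3, 4 -> negative, positive, negative

Answer: negative positive negative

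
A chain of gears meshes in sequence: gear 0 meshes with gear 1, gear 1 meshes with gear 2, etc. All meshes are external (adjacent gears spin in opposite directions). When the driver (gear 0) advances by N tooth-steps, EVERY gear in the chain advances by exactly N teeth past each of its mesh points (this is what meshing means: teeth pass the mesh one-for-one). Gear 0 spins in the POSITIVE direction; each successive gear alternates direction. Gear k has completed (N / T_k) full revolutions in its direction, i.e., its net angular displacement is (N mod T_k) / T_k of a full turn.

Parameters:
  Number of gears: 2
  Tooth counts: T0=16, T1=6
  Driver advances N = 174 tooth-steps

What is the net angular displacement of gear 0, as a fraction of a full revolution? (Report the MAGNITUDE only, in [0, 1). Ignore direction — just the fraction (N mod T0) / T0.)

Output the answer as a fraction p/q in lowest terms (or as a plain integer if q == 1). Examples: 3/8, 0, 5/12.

Chain of 2 gears, tooth counts: [16, 6]
  gear 0: T0=16, direction=positive, advance = 174 mod 16 = 14 teeth = 14/16 turn
  gear 1: T1=6, direction=negative, advance = 174 mod 6 = 0 teeth = 0/6 turn
Gear 0: 174 mod 16 = 14
Fraction = 14 / 16 = 7/8 (gcd(14,16)=2) = 7/8

Answer: 7/8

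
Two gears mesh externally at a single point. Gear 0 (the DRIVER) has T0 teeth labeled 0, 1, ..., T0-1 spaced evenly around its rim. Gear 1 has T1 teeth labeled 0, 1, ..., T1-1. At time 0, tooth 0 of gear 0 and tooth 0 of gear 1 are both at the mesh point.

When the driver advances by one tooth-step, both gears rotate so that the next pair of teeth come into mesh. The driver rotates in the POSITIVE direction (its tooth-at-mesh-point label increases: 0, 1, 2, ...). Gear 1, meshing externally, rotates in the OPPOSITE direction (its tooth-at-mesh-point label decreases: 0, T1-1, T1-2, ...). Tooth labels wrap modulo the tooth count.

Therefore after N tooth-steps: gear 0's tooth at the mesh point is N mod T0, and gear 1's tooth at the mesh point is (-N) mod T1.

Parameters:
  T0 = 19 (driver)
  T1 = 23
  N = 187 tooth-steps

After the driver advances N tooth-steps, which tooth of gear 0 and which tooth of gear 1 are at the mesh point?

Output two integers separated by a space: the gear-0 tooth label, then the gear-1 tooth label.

Gear 0 (driver, T0=19): tooth at mesh = N mod T0
  187 = 9 * 19 + 16, so 187 mod 19 = 16
  gear 0 tooth = 16
Gear 1 (driven, T1=23): tooth at mesh = (-N) mod T1
  187 = 8 * 23 + 3, so 187 mod 23 = 3
  (-187) mod 23 = (-3) mod 23 = 23 - 3 = 20
Mesh after 187 steps: gear-0 tooth 16 meets gear-1 tooth 20

Answer: 16 20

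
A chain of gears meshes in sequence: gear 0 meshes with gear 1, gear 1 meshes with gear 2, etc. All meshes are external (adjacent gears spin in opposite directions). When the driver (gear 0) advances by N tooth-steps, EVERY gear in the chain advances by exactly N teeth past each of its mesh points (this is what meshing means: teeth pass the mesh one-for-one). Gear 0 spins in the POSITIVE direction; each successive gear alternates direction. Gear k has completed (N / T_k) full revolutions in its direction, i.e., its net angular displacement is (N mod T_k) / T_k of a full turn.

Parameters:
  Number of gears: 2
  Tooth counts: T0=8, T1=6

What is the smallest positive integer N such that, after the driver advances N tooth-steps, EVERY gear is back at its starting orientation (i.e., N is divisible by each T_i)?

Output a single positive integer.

Answer: 24

Derivation:
Gear k returns to start when N is a multiple of T_k.
All gears at start simultaneously when N is a common multiple of [8, 6]; the smallest such N is lcm(8, 6).
Start: lcm = T0 = 8
Fold in T1=6: gcd(8, 6) = 2; lcm(8, 6) = 8 * 6 / 2 = 48 / 2 = 24
Full cycle length = 24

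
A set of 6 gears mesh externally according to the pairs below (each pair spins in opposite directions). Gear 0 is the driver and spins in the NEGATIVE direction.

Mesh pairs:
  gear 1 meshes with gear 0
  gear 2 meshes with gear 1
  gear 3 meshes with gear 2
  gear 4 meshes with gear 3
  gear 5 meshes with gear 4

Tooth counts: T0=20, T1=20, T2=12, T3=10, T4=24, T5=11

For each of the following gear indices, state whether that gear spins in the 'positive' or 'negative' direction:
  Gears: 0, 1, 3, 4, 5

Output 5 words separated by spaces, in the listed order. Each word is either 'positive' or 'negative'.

Gear 0 (driver): negative (depth 0)
  gear 1: meshes with gear 0 -> depth 1 -> positive (opposite of gear 0)
  gear 2: meshes with gear 1 -> depth 2 -> negative (opposite of gear 1)
  gear 3: meshes with gear 2 -> depth 3 -> positive (opposite of gear 2)
  gear 4: meshes with gear 3 -> depth 4 -> negative (opposite of gear 3)
  gear 5: meshes with gear 4 -> depth 5 -> positive (opposite of gear 4)
Queried indices 0, 1, 3, 4, 5 -> negative, positive, positive, negative, positive

Answer: negative positive positive negative positive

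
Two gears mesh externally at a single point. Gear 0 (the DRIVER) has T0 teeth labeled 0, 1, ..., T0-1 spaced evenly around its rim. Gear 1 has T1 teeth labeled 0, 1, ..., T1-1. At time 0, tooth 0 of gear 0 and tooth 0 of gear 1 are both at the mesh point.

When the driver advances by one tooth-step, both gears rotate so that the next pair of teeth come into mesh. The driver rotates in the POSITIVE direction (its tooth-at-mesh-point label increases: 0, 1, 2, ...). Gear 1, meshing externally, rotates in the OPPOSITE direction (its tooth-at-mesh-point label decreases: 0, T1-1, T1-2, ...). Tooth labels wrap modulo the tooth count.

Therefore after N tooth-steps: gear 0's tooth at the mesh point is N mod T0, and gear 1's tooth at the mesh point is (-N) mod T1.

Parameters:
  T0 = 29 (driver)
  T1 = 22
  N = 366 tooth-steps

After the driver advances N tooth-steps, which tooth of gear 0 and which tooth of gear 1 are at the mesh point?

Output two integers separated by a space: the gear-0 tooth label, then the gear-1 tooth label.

Gear 0 (driver, T0=29): tooth at mesh = N mod T0
  366 = 12 * 29 + 18, so 366 mod 29 = 18
  gear 0 tooth = 18
Gear 1 (driven, T1=22): tooth at mesh = (-N) mod T1
  366 = 16 * 22 + 14, so 366 mod 22 = 14
  (-366) mod 22 = (-14) mod 22 = 22 - 14 = 8
Mesh after 366 steps: gear-0 tooth 18 meets gear-1 tooth 8

Answer: 18 8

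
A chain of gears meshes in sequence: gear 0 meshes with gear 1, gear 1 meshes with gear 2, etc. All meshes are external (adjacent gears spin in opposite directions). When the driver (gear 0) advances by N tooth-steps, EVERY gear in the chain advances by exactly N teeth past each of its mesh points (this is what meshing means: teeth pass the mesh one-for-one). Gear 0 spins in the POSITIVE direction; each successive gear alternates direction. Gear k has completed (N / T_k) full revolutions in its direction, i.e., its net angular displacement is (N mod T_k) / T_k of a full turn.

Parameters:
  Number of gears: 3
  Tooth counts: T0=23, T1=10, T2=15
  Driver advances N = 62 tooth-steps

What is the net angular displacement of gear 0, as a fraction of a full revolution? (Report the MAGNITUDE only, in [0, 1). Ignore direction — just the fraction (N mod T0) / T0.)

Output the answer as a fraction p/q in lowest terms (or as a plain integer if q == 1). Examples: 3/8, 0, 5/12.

Chain of 3 gears, tooth counts: [23, 10, 15]
  gear 0: T0=23, direction=positive, advance = 62 mod 23 = 16 teeth = 16/23 turn
  gear 1: T1=10, direction=negative, advance = 62 mod 10 = 2 teeth = 2/10 turn
  gear 2: T2=15, direction=positive, advance = 62 mod 15 = 2 teeth = 2/15 turn
Gear 0: 62 mod 23 = 16
Fraction = 16 / 23 = 16/23 (gcd(16,23)=1) = 16/23

Answer: 16/23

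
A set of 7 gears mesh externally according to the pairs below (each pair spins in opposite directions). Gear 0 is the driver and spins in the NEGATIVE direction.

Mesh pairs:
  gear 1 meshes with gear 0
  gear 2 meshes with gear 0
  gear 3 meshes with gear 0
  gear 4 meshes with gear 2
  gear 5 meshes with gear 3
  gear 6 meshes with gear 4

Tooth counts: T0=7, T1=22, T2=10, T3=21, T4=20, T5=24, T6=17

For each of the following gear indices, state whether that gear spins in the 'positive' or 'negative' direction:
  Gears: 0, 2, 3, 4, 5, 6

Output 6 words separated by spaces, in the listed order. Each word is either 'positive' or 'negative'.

Answer: negative positive positive negative negative positive

Derivation:
Gear 0 (driver): negative (depth 0)
  gear 1: meshes with gear 0 -> depth 1 -> positive (opposite of gear 0)
  gear 2: meshes with gear 0 -> depth 1 -> positive (opposite of gear 0)
  gear 3: meshes with gear 0 -> depth 1 -> positive (opposite of gear 0)
  gear 4: meshes with gear 2 -> depth 2 -> negative (opposite of gear 2)
  gear 5: meshes with gear 3 -> depth 2 -> negative (opposite of gear 3)
  gear 6: meshes with gear 4 -> depth 3 -> positive (opposite of gear 4)
Queried indices 0, 2, 3, 4, 5, 6 -> negative, positive, positive, negative, negative, positive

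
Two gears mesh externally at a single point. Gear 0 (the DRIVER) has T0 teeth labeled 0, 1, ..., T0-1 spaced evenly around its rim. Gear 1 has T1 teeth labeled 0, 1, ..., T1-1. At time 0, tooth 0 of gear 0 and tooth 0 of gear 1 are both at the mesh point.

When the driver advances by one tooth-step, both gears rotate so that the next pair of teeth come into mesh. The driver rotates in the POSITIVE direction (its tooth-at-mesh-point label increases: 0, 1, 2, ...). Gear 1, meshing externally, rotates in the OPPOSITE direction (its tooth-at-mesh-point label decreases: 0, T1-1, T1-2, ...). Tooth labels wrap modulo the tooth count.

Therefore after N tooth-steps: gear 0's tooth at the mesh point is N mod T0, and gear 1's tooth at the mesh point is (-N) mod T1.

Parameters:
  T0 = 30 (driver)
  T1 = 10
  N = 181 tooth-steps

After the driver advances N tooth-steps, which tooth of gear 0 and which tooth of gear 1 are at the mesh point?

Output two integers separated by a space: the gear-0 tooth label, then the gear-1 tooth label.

Gear 0 (driver, T0=30): tooth at mesh = N mod T0
  181 = 6 * 30 + 1, so 181 mod 30 = 1
  gear 0 tooth = 1
Gear 1 (driven, T1=10): tooth at mesh = (-N) mod T1
  181 = 18 * 10 + 1, so 181 mod 10 = 1
  (-181) mod 10 = (-1) mod 10 = 10 - 1 = 9
Mesh after 181 steps: gear-0 tooth 1 meets gear-1 tooth 9

Answer: 1 9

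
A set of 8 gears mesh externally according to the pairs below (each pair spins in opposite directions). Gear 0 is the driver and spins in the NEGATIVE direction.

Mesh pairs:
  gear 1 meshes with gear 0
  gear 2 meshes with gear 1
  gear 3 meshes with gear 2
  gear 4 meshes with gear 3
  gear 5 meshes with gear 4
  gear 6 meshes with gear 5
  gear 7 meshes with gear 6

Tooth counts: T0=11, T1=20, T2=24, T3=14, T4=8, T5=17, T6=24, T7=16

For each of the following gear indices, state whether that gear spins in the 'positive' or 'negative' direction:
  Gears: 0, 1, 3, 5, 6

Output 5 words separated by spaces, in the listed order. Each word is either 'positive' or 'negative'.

Gear 0 (driver): negative (depth 0)
  gear 1: meshes with gear 0 -> depth 1 -> positive (opposite of gear 0)
  gear 2: meshes with gear 1 -> depth 2 -> negative (opposite of gear 1)
  gear 3: meshes with gear 2 -> depth 3 -> positive (opposite of gear 2)
  gear 4: meshes with gear 3 -> depth 4 -> negative (opposite of gear 3)
  gear 5: meshes with gear 4 -> depth 5 -> positive (opposite of gear 4)
  gear 6: meshes with gear 5 -> depth 6 -> negative (opposite of gear 5)
  gear 7: meshes with gear 6 -> depth 7 -> positive (opposite of gear 6)
Queried indices 0, 1, 3, 5, 6 -> negative, positive, positive, positive, negative

Answer: negative positive positive positive negative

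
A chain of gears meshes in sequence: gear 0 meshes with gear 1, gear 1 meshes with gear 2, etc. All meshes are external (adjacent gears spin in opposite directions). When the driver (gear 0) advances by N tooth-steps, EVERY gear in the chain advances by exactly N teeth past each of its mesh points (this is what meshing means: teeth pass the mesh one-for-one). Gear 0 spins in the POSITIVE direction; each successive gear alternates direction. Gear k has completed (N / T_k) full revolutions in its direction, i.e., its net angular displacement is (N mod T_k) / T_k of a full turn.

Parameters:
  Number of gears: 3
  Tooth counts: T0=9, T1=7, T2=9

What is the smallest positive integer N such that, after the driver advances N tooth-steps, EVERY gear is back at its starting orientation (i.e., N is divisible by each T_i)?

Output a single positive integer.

Answer: 63

Derivation:
Gear k returns to start when N is a multiple of T_k.
All gears at start simultaneously when N is a common multiple of [9, 7, 9]; the smallest such N is lcm(9, 7, 9).
Start: lcm = T0 = 9
Fold in T1=7: gcd(9, 7) = 1; lcm(9, 7) = 9 * 7 / 1 = 63 / 1 = 63
Fold in T2=9: gcd(63, 9) = 9; lcm(63, 9) = 63 * 9 / 9 = 567 / 9 = 63
Full cycle length = 63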